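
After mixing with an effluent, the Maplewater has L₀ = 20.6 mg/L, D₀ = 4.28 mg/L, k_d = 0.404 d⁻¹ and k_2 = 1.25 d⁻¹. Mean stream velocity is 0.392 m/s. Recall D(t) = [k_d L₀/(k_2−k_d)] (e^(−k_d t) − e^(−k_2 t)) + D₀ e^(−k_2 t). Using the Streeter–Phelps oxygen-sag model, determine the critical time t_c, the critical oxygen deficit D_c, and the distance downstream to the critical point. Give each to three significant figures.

t_c ≈ 0.660 d; D_c ≈ 5.10 mg/L; x_c ≈ 22.4 km

t_c = [1/(k_2−k_d)] ln[(k_2/k_d)(1 − D₀(k_2−k_d)/(k_d L₀))]
= [1/(1.25−0.404)] ln[(1.25/0.404)(1 − 4.28×0.8460/(0.404×20.6))]
= (1/0.8460) ln[3.094 × 0.5649] = 1.182 × ln(1.748) = 1.182 × 0.5584 = 0.6601 d.
L(t_c) = L₀ e^(−k_d t_c) = 20.6 × 0.7659 = 15.78 mg/L, and at the critical point k_2 D_c = k_d L, so D_c = (0.404/1.25) × 15.78 = 5.099 mg/L.
x_c = v t_c = 0.392 m/s × 0.6601 d × 86400 s/d = 22360 m ≈ 22.4 km.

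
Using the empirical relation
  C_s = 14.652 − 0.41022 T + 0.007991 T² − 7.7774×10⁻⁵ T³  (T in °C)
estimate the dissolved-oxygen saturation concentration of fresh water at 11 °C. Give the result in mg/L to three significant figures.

C_s = 14.652 − 0.41022×11 + 0.007991×11² − 7.7774×10⁻⁵×11³ = 11.00 mg/L.

C_s ≈ 11.0 mg/L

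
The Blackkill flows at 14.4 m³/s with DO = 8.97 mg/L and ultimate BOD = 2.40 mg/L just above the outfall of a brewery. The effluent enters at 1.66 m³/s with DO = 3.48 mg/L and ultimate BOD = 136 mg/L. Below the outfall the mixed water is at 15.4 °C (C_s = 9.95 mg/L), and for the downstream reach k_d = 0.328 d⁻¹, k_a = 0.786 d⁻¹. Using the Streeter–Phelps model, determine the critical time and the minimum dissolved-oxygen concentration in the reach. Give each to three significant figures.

Mixed DO = (14.4×8.97 + 1.66×3.48)/(14.4+1.66) = 134.9/16.06 = 8.403 mg/L.
Mixed L₀ = (14.4×2.40 + 1.66×136)/(16.06) = 260.3/16.06 = 16.21 mg/L.
Initial deficit D₀ = C_s − DO₀ = 9.95 − 8.403 = 1.547 mg/L.
t_c = (1/0.4580) ln[(0.786/0.328)(1 − 1.547×0.4580/(0.328×16.21))] = 2.183 × ln(2.077) = 1.596 d.
D_c = (0.328/0.786) × 16.21 × e^(−0.328×1.596) = 0.4173 × 16.21 × 0.5925 = 4.008 mg/L.
Minimum DO = 9.95 − 4.008 = 5.942 mg/L.

t_c ≈ 1.60 d; minimum DO ≈ 5.94 mg/L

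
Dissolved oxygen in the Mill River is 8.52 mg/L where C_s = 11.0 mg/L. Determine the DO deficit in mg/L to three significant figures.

D = C_s − C = 11.0 − 8.52 = 2.48 mg/L.

D ≈ 2.48 mg/L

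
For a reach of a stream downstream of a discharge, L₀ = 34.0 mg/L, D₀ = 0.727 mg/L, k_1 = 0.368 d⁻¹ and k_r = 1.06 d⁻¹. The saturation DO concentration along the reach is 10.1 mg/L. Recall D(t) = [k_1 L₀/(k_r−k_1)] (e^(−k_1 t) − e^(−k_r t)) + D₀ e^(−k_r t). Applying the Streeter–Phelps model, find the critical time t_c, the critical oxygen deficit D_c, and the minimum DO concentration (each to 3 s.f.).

With k_r/k_1 = 2.880 and 1 − D₀(k_r−k_1)/(k_1 L₀) = 0.9598,
t_c = ln(2.880 × 0.9598) / (1.06 − 0.368) = ln(2.765) / 0.6920 = 1.017/0.6920 = 1.470 d.
L(t_c) = L₀ e^(−k_1 t_c) = 34.0 × 0.5823 = 19.80 mg/L, and at the critical point k_r D_c = k_1 L, so D_c = (0.368/1.06) × 19.80 = 6.873 mg/L.
Minimum DO = C_s − D_c = 10.1 − 6.873 = 3.227 mg/L.

t_c ≈ 1.47 d; D_c ≈ 6.87 mg/L; min DO ≈ 3.23 mg/L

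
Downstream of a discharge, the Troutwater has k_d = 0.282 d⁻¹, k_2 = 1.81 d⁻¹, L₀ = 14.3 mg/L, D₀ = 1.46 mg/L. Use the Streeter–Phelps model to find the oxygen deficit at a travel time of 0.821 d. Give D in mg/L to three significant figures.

D ≈ 1.83 mg/L

k_d L₀/(k_2−k_d) = 0.282×14.3/(1.81−0.282) = 4.033/1.528 = 2.639 mg/L.
e^(−k_d t) = e^(−0.282×0.8210) = 0.7933; e^(−k_2 t) = e^(−1.81×0.8210) = 0.2263.
D = 2.639 × (0.7933 − 0.2263) + 1.46 × 0.2263 = 1.497 + 0.3304 = 1.827 mg/L.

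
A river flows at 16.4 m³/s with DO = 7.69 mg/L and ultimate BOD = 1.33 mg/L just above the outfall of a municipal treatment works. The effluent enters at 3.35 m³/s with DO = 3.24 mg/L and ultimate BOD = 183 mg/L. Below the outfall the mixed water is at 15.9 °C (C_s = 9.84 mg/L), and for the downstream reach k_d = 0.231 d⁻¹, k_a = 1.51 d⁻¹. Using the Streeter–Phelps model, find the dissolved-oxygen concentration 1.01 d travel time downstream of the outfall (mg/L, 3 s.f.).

DO ≈ 5.87 mg/L

Mixed DO = (16.4×7.69 + 3.35×3.24)/(16.4+3.35) = 137.0/19.75 = 6.935 mg/L.
Mixed L₀ = (16.4×1.33 + 3.35×183)/(19.75) = 634.9/19.75 = 32.14 mg/L.
Initial deficit D₀ = C_s − DO₀ = 9.84 − 6.935 = 2.905 mg/L.
D(1.01) = [0.231×32.14/(1.51−0.231)](e^(−0.231×1.01) − e^(−1.51×1.01)) + 2.905 e^(−1.51×1.01)
= 5.806 × (0.7919 − 0.2176) + 2.905 × 0.2176 = 3.966 mg/L.
DO = 9.84 − 3.966 = 5.874 mg/L.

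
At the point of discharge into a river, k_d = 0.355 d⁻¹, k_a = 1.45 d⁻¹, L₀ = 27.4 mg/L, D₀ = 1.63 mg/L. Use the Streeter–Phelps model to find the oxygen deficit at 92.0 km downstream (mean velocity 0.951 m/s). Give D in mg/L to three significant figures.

D ≈ 4.54 mg/L

Travel time t = x/v = 92.0 km / (0.951 m/s) = 92000 m / 0.951 m/s = 96740 s = 1.120 d.
k_d L₀/(k_a−k_d) = 0.355×27.4/(1.45−0.355) = 9.727/1.095 = 8.883 mg/L.
e^(−k_d t) = e^(−0.355×1.120) = 0.6720; e^(−k_a t) = e^(−1.45×1.120) = 0.1972.
D = 8.883 × (0.6720 − 0.1972) + 1.63 × 0.1972 = 4.218 + 0.3214 = 4.539 mg/L.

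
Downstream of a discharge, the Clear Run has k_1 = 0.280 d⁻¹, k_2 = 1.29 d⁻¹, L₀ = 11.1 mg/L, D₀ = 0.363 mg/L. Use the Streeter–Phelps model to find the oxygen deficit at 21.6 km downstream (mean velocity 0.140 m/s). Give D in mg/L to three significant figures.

D ≈ 1.60 mg/L

Travel time t = x/v = 21.6 km / (0.140 m/s) = 21600 m / 0.140 m/s = 154300 s = 1.786 d.
k_1 L₀/(k_2−k_1) = 0.280×11.1/(1.29−0.280) = 3.108/1.010 = 3.077 mg/L.
e^(−k_1 t) = e^(−0.280×1.786) = 0.6065; e^(−k_2 t) = e^(−1.29×1.786) = 0.09990.
D = 3.077 × (0.6065 − 0.09990) + 0.363 × 0.09990 = 1.559 + 0.03626 = 1.595 mg/L.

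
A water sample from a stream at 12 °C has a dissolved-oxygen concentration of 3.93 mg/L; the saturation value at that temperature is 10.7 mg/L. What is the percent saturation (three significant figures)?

36.7 % saturation

% saturation = C/C_s × 100 = 3.93/10.7 × 100 = 36.7 %.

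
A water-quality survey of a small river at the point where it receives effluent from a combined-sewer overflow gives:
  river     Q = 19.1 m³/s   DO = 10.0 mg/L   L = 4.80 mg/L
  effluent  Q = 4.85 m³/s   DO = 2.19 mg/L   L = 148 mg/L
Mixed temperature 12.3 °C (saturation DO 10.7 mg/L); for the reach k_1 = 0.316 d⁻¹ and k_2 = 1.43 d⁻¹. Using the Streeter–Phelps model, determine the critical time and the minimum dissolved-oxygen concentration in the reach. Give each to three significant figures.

Mixed DO = (19.1×10.0 + 4.85×2.19)/(19.1+4.85) = 201.6/23.95 = 8.418 mg/L.
Mixed L₀ = (19.1×4.80 + 4.85×148)/(23.95) = 809.5/23.95 = 33.80 mg/L.
Initial deficit D₀ = C_s − DO₀ = 10.7 − 8.418 = 2.282 mg/L.
t_c = (1/1.114) ln[(1.43/0.316)(1 − 2.282×1.114/(0.316×33.80))] = 0.8977 × ln(3.448) = 1.111 d.
D_c = (0.316/1.43) × 33.80 × e^(−0.316×1.111) = 0.2210 × 33.80 × 0.7039 = 5.257 mg/L.
Minimum DO = 10.7 − 5.257 = 5.443 mg/L.

t_c ≈ 1.11 d; minimum DO ≈ 5.44 mg/L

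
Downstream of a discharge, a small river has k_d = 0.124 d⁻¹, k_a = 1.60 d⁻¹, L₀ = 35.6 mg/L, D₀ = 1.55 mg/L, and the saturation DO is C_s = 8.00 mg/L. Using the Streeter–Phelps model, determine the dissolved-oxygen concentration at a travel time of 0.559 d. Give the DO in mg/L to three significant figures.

k_d L₀/(k_a−k_d) = 0.124×35.6/(1.60−0.124) = 4.414/1.476 = 2.991 mg/L.
e^(−k_d t) = e^(−0.124×0.5590) = 0.9330; e^(−k_a t) = e^(−1.60×0.5590) = 0.4089.
D = 2.991 × (0.9330 − 0.4089) + 1.55 × 0.4089 = 1.568 + 0.6337 = 2.201 mg/L.
DO = C_s − D = 8.00 − 2.201 = 5.799 mg/L.

DO ≈ 5.80 mg/L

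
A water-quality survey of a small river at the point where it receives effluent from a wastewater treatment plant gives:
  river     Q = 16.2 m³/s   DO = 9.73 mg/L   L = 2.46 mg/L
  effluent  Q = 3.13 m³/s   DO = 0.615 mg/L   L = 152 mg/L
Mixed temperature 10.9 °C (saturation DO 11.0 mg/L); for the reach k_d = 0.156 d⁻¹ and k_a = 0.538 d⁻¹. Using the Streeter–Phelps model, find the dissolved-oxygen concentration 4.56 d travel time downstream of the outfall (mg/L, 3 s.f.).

Mixed DO = (16.2×9.73 + 3.13×0.615)/(16.2+3.13) = 159.6/19.33 = 8.254 mg/L.
Mixed L₀ = (16.2×2.46 + 3.13×152)/(19.33) = 515.6/19.33 = 26.67 mg/L.
Initial deficit D₀ = C_s − DO₀ = 11.0 − 8.254 = 2.746 mg/L.
D(4.56) = [0.156×26.67/(0.538−0.156)](e^(−0.156×4.56) − e^(−0.538×4.56)) + 2.746 e^(−0.538×4.56)
= 10.89 × (0.4910 − 0.08601) + 2.746 × 0.08601 = 4.648 mg/L.
DO = 11.0 − 4.648 = 6.352 mg/L.

DO ≈ 6.35 mg/L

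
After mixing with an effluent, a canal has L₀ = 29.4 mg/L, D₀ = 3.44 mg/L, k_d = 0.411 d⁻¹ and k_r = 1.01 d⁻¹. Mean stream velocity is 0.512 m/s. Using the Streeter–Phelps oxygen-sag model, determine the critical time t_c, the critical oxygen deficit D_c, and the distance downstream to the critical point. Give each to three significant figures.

With k_r/k_d = 2.457 and 1 − D₀(k_r−k_d)/(k_d L₀) = 0.8295,
t_c = ln(2.457 × 0.8295) / (1.01 − 0.411) = ln(2.038) / 0.5990 = 0.7121/0.5990 = 1.189 d.
D_c = (k_d/k_r) L₀ e^(−k_d t_c) = (0.411/1.01) × 29.4 × e^(−0.411×1.189) = 0.4069 × 29.4 × 0.6135 = 7.339 mg/L.
x_c = v t_c = 0.512 m/s × 1.189 d × 86400 s/d = 52590 m ≈ 52.6 km.

t_c ≈ 1.19 d; D_c ≈ 7.34 mg/L; x_c ≈ 52.6 km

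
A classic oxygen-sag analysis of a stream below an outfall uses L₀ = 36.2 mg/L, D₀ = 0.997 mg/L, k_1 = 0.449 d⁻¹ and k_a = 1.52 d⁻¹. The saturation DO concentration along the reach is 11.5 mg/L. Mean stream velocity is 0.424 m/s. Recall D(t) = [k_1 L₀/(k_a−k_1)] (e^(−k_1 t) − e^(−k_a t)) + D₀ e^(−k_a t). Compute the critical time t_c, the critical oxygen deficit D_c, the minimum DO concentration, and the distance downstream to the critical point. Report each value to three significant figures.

t_c ≈ 1.08 d; D_c ≈ 6.60 mg/L; min DO ≈ 4.90 mg/L; x_c ≈ 39.4 km

With k_a/k_1 = 3.385 and 1 − D₀(k_a−k_1)/(k_1 L₀) = 0.9343,
t_c = ln(3.385 × 0.9343) / (1.52 − 0.449) = ln(3.163) / 1.071 = 1.151/1.071 = 1.075 d.
L(t_c) = L₀ e^(−k_1 t_c) = 36.2 × 0.6171 = 22.34 mg/L, and at the critical point k_a D_c = k_1 L, so D_c = (0.449/1.52) × 22.34 = 6.599 mg/L.
Minimum DO = C_s − D_c = 11.5 − 6.599 = 4.901 mg/L.
x_c = v t_c = 0.424 m/s × 1.075 d × 86400 s/d = 39390 m ≈ 39.4 km.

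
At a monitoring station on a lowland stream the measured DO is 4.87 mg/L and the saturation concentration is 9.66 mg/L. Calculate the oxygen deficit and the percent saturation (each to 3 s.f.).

D = C_s − C = 9.66 − 4.87 = 4.79 mg/L.
% saturation = 4.87/9.66 × 100 = 50.4 %.

D ≈ 4.79 mg/L; 50.4 % saturation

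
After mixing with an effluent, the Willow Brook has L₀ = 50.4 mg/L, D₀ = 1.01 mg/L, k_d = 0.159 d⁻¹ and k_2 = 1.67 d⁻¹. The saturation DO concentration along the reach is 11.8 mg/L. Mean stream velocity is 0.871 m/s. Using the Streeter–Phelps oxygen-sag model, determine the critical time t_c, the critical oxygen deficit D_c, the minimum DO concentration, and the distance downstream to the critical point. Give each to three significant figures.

t_c ≈ 1.42 d; D_c ≈ 3.83 mg/L; min DO ≈ 7.97 mg/L; x_c ≈ 107 km

With k_2/k_d = 10.50 and 1 − D₀(k_2−k_d)/(k_d L₀) = 0.8096,
t_c = ln(10.50 × 0.8096) / (1.67 − 0.159) = ln(8.503) / 1.511 = 2.140/1.511 = 1.417 d.
D_c = (k_d/k_2) L₀ e^(−k_d t_c) = (0.159/1.67) × 50.4 × e^(−0.159×1.417) = 0.09521 × 50.4 × 0.7983 = 3.831 mg/L.
Minimum DO = C_s − D_c = 11.8 − 3.831 = 7.969 mg/L.
x_c = v t_c = 0.871 m/s × 1.417 d × 86400 s/d = 106600 m ≈ 107 km.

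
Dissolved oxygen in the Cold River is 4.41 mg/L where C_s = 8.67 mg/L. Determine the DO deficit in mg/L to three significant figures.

D = C_s − C = 8.67 − 4.41 = 4.26 mg/L.

D ≈ 4.26 mg/L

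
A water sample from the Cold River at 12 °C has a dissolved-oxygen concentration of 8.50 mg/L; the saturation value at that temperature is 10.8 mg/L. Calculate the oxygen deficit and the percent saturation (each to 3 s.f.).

D ≈ 2.30 mg/L; 78.7 % saturation

D = C_s − C = 10.8 − 8.50 = 2.30 mg/L.
% saturation = 8.50/10.8 × 100 = 78.7 %.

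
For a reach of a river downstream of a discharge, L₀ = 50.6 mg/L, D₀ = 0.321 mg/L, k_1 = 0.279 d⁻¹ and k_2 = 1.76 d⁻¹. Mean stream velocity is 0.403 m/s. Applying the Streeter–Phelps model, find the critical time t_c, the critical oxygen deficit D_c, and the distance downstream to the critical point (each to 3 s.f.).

t_c ≈ 1.22 d; D_c ≈ 5.71 mg/L; x_c ≈ 42.5 km

At the critical point dD/dt = 0, so k_1 L₀ e^(−k_1 t) = k_2 D. Substituting D(t) from the Streeter–Phelps equation and solving for t gives
t_c = ln[(k_2/k_1)(1 − D₀(k_2−k_1)/(k_1 L₀))] / (k_2−k_1).
Here k_2−k_1 = 1.481 d⁻¹ and 1 − D₀(k_2−k_1)/(k_1 L₀) = 1 − 0.321×1.481/(0.279×50.6) = 0.9663, so
t_c = ln(6.308 × 0.9663) / 1.481 = 1.808 / 1.481 = 1.221 d.
L(t_c) = L₀ e^(−k_1 t_c) = 50.6 × 0.7114 = 36.00 mg/L, and at the critical point k_2 D_c = k_1 L, so D_c = (0.279/1.76) × 36.00 = 5.706 mg/L.
x_c = v t_c = 0.403 m/s × 1.221 d × 86400 s/d = 42500 m ≈ 42.5 km.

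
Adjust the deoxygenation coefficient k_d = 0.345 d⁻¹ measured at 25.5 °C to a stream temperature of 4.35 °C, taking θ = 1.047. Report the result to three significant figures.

k_d ≈ 0.131 d⁻¹

k_d(T₂) = k_d(T₁) · θ^(T₂−T₁) = 0.345 × 1.047^(4.35−25.5)
= 0.345 × 1.047^-21.1 = 0.345 × 0.3786 = 0.1306 d⁻¹.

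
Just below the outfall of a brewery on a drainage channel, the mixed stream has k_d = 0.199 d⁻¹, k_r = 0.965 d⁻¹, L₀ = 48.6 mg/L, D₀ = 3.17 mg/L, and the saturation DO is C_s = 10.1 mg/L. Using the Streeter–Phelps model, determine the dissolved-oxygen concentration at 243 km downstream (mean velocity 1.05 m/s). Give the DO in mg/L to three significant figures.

Travel time t = x/v = 243 km / (1.05 m/s) = 243000 m / 1.05 m/s = 231400 s = 2.679 d.
k_d L₀/(k_r−k_d) = 0.199×48.6/(0.965−0.199) = 9.671/0.7660 = 12.63 mg/L.
e^(−k_d t) = e^(−0.199×2.679) = 0.5868; e^(−k_r t) = e^(−0.965×2.679) = 0.07541.
D = 12.63 × (0.5868 − 0.07541) + 3.17 × 0.07541 = 6.457 + 0.2390 = 6.696 mg/L.
DO = C_s − D = 10.1 − 6.696 = 3.404 mg/L.

DO ≈ 3.40 mg/L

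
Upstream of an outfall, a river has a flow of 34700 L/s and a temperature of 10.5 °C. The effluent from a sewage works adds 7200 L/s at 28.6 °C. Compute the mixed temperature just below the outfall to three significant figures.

13.6 °C

Flow-weighted mixing: C = (Q_r C_r + Q_w C_w)/(Q_r + Q_w)
= (34700×10.5 + 7200×28.6)/(34700 + 7200) = 570300/41900 = 13.61 °C.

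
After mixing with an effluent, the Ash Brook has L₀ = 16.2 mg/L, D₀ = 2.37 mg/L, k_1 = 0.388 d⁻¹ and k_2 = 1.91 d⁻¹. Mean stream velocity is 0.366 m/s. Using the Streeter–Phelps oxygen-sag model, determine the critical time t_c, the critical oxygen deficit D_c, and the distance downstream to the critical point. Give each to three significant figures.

With k_2/k_1 = 4.923 and 1 − D₀(k_2−k_1)/(k_1 L₀) = 0.4261,
t_c = ln(4.923 × 0.4261) / (1.91 − 0.388) = ln(2.098) / 1.522 = 0.7408/1.522 = 0.4868 d.
L(t_c) = L₀ e^(−k_1 t_c) = 16.2 × 0.8279 = 13.41 mg/L, and at the critical point k_2 D_c = k_1 L, so D_c = (0.388/1.91) × 13.41 = 2.725 mg/L.
x_c = v t_c = 0.366 m/s × 0.4868 d × 86400 s/d = 15390 m ≈ 15.4 km.

t_c ≈ 0.487 d; D_c ≈ 2.72 mg/L; x_c ≈ 15.4 km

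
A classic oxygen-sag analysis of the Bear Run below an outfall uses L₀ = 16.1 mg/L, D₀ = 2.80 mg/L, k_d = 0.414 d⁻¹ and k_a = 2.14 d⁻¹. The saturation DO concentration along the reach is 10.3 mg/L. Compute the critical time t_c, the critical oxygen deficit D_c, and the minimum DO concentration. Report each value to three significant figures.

t_c ≈ 0.204 d; D_c ≈ 2.86 mg/L; min DO ≈ 7.44 mg/L

With k_a/k_d = 5.169 and 1 − D₀(k_a−k_d)/(k_d L₀) = 0.2749,
t_c = ln(5.169 × 0.2749) / (2.14 − 0.414) = ln(1.421) / 1.726 = 0.3515/1.726 = 0.2037 d.
L(t_c) = L₀ e^(−k_d t_c) = 16.1 × 0.9191 = 14.80 mg/L, and at the critical point k_a D_c = k_d L, so D_c = (0.414/2.14) × 14.80 = 2.863 mg/L.
Minimum DO = C_s − D_c = 10.3 − 2.863 = 7.437 mg/L.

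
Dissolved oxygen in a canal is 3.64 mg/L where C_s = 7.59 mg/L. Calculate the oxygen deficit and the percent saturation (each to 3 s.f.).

D ≈ 3.95 mg/L; 48.0 % saturation

D = C_s − C = 7.59 − 3.64 = 3.95 mg/L.
% saturation = 3.64/7.59 × 100 = 48.0 %.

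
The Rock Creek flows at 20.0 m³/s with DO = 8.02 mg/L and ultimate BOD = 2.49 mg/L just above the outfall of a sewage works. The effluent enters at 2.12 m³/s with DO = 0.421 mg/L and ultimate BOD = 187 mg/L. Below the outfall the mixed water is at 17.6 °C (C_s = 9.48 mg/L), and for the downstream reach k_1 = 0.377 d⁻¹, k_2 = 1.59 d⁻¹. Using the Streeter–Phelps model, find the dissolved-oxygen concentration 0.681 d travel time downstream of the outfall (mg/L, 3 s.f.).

Mixed DO = (20.0×8.02 + 2.12×0.421)/(20.0+2.12) = 161.3/22.12 = 7.292 mg/L.
Mixed L₀ = (20.0×2.49 + 2.12×187)/(22.12) = 446.2/22.12 = 20.17 mg/L.
Initial deficit D₀ = C_s − DO₀ = 9.48 − 7.292 = 2.188 mg/L.
D(0.681) = [0.377×20.17/(1.59−0.377)](e^(−0.377×0.681) − e^(−1.59×0.681)) + 2.188 e^(−1.59×0.681)
= 6.270 × (0.7736 − 0.3386) + 2.188 × 0.3386 = 3.468 mg/L.
DO = 9.48 − 3.468 = 6.012 mg/L.

DO ≈ 6.01 mg/L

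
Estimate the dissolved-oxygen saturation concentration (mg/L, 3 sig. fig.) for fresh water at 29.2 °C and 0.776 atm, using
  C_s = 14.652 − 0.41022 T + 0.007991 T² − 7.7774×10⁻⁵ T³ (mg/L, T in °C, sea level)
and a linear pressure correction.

C_s ≈ 5.86 mg/L

At sea level: C_s = 14.652 − 0.41022×29.2 + 0.007991×29.2² − 7.7774×10⁻⁵×29.2³ = 7.551 mg/L.
Pressure correction: C_s' = 7.551 × 0.776 = 5.859 mg/L.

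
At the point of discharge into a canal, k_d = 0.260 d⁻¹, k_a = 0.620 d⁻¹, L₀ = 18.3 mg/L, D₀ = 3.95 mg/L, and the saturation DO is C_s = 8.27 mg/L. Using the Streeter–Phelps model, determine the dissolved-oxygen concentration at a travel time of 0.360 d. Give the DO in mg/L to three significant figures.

k_d L₀/(k_a−k_d) = 0.260×18.3/(0.620−0.260) = 4.758/0.3600 = 13.22 mg/L.
e^(−k_d t) = e^(−0.260×0.3600) = 0.9106; e^(−k_a t) = e^(−0.620×0.3600) = 0.8000.
D = 13.22 × (0.9106 − 0.8000) + 3.95 × 0.8000 = 1.463 + 3.160 = 4.623 mg/L.
DO = C_s − D = 8.27 − 4.623 = 3.647 mg/L.

DO ≈ 3.65 mg/L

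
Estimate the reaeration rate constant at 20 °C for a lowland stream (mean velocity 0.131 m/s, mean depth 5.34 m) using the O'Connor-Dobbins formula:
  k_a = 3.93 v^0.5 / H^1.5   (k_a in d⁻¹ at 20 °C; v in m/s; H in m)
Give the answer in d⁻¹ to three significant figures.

k_a = 3.93 × 0.131^0.5 / 5.34^1.5 = 3.93 × 0.3619 / 12.34 = 0.1153 d⁻¹.

k_a ≈ 0.115 d⁻¹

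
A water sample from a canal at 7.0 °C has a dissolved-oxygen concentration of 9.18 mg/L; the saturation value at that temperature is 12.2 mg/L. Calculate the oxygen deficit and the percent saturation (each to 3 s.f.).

D ≈ 3.02 mg/L; 75.2 % saturation

D = C_s − C = 12.2 − 9.18 = 3.02 mg/L.
% saturation = 9.18/12.2 × 100 = 75.2 %.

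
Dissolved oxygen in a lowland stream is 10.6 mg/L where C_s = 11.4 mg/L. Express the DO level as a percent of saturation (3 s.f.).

% saturation = C/C_s × 100 = 10.6/11.4 × 100 = 93.0 %.

93.0 % saturation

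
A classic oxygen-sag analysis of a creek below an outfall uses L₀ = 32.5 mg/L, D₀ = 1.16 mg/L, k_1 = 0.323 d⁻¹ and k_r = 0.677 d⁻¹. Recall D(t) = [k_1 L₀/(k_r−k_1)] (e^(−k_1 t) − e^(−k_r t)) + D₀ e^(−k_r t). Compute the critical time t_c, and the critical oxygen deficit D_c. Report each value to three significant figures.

t_c ≈ 1.98 d; D_c ≈ 8.19 mg/L

t_c = [1/(k_r−k_1)] ln[(k_r/k_1)(1 − D₀(k_r−k_1)/(k_1 L₀))]
= [1/(0.677−0.323)] ln[(0.677/0.323)(1 − 1.16×0.3540/(0.323×32.5))]
= (1/0.3540) ln[2.096 × 0.9609] = 2.825 × ln(2.014) = 2.825 × 0.7001 = 1.978 d.
L(t_c) = L₀ e^(−k_1 t_c) = 32.5 × 0.5279 = 17.16 mg/L, and at the critical point k_r D_c = k_1 L, so D_c = (0.323/0.677) × 17.16 = 8.186 mg/L.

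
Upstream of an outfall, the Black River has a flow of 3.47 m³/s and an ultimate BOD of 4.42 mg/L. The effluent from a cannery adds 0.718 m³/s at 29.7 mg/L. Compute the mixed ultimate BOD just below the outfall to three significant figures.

Flow-weighted mixing: C = (Q_r C_r + Q_w C_w)/(Q_r + Q_w)
= (3.47×4.42 + 0.718×29.7)/(3.47 + 0.718) = 36.66/4.188 = 8.754 mg/L.

8.75 mg/L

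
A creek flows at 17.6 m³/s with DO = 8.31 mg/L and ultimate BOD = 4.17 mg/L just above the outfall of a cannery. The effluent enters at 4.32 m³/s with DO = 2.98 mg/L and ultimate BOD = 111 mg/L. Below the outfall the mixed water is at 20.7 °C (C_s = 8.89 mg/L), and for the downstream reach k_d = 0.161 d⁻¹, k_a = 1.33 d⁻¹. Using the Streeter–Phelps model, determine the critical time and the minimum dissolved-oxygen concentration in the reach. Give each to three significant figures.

Mixed DO = (17.6×8.31 + 4.32×2.98)/(17.6+4.32) = 159.1/21.92 = 7.260 mg/L.
Mixed L₀ = (17.6×4.17 + 4.32×111)/(21.92) = 552.9/21.92 = 25.22 mg/L.
Initial deficit D₀ = C_s − DO₀ = 8.89 − 7.260 = 1.630 mg/L.
t_c = (1/1.169) ln[(1.33/0.161)(1 − 1.630×1.169/(0.161×25.22))] = 0.8554 × ln(4.384) = 1.264 d.
D_c = (0.161/1.33) × 25.22 × e^(−0.161×1.264) = 0.1211 × 25.22 × 0.8158 = 2.491 mg/L.
Minimum DO = 8.89 − 2.491 = 6.399 mg/L.

t_c ≈ 1.26 d; minimum DO ≈ 6.40 mg/L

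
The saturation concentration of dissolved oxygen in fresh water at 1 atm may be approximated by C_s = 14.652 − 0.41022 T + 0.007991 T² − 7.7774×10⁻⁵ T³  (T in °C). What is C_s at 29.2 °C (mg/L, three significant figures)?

C_s ≈ 7.55 mg/L

C_s = 14.652 − 0.41022×29.2 + 0.007991×29.2² − 7.7774×10⁻⁵×29.2³ = 7.551 mg/L.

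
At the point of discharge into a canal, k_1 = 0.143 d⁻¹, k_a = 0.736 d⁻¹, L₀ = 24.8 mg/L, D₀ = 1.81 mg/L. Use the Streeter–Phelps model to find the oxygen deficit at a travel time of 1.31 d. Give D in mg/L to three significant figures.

k_1 L₀/(k_a−k_1) = 0.143×24.8/(0.736−0.143) = 3.546/0.5930 = 5.980 mg/L.
e^(−k_1 t) = e^(−0.143×1.310) = 0.8292; e^(−k_a t) = e^(−0.736×1.310) = 0.3813.
D = 5.980 × (0.8292 − 0.3813) + 1.81 × 0.3813 = 2.678 + 0.6902 = 3.369 mg/L.

D ≈ 3.37 mg/L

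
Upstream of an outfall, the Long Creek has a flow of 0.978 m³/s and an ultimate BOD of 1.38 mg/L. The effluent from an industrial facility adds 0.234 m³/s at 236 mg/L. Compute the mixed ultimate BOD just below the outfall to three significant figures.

46.7 mg/L

Flow-weighted mixing: C = (Q_r C_r + Q_w C_w)/(Q_r + Q_w)
= (0.978×1.38 + 0.234×236)/(0.978 + 0.234) = 56.57/1.212 = 46.68 mg/L.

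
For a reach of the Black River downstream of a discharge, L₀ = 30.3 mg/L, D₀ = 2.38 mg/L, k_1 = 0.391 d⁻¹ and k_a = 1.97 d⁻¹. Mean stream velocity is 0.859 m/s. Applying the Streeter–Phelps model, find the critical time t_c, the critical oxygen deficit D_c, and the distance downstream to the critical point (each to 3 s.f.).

t_c = [1/(k_a−k_1)] ln[(k_a/k_1)(1 − D₀(k_a−k_1)/(k_1 L₀))]
= [1/(1.97−0.391)] ln[(1.97/0.391)(1 − 2.38×1.579/(0.391×30.3))]
= (1/1.579) ln[5.038 × 0.6828] = 0.6333 × ln(3.440) = 0.6333 × 1.236 = 0.7825 d.
D_c = (k_1/k_a) L₀ e^(−k_1 t_c) = (0.391/1.97) × 30.3 × e^(−0.391×0.7825) = 0.1985 × 30.3 × 0.7364 = 4.429 mg/L.
x_c = v t_c = 0.859 m/s × 0.7825 d × 86400 s/d = 58070 m ≈ 58.1 km.

t_c ≈ 0.782 d; D_c ≈ 4.43 mg/L; x_c ≈ 58.1 km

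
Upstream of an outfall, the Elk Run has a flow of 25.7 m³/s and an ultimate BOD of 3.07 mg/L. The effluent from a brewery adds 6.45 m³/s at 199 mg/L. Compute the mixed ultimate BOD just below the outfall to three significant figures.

Flow-weighted mixing: C = (Q_r C_r + Q_w C_w)/(Q_r + Q_w)
= (25.7×3.07 + 6.45×199)/(25.7 + 6.45) = 1362/32.15 = 42.38 mg/L.

42.4 mg/L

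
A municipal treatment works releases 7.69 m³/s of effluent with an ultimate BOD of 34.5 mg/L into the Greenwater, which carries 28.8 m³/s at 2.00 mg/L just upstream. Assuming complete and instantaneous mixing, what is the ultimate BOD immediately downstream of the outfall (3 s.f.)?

8.85 mg/L

Flow-weighted mixing: C = (Q_r C_r + Q_w C_w)/(Q_r + Q_w)
= (28.8×2.00 + 7.69×34.5)/(28.8 + 7.69) = 322.9/36.49 = 8.849 mg/L.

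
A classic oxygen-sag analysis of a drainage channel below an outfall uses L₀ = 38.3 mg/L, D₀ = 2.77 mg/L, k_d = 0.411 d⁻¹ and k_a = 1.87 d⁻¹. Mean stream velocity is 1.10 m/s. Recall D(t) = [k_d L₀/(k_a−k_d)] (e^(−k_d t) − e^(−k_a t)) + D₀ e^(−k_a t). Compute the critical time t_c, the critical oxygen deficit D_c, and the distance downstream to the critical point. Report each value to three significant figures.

With k_a/k_d = 4.550 and 1 − D₀(k_a−k_d)/(k_d L₀) = 0.7433,
t_c = ln(4.550 × 0.7433) / (1.87 − 0.411) = ln(3.382) / 1.459 = 1.218/1.459 = 0.8351 d.
D_c = (k_d/k_a) L₀ e^(−k_d t_c) = (0.411/1.87) × 38.3 × e^(−0.411×0.8351) = 0.2198 × 38.3 × 0.7095 = 5.972 mg/L.
x_c = v t_c = 1.10 m/s × 0.8351 d × 86400 s/d = 79370 m ≈ 79.4 km.

t_c ≈ 0.835 d; D_c ≈ 5.97 mg/L; x_c ≈ 79.4 km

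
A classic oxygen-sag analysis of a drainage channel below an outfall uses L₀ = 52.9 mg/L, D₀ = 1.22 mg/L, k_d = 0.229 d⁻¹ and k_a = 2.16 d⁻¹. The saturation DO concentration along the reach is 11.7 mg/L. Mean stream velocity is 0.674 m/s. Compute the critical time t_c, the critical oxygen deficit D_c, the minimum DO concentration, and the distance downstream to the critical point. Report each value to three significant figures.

t_c = [1/(k_a−k_d)] ln[(k_a/k_d)(1 − D₀(k_a−k_d)/(k_d L₀))]
= [1/(2.16−0.229)] ln[(2.16/0.229)(1 − 1.22×1.931/(0.229×52.9))]
= (1/1.931) ln[9.432 × 0.8055] = 0.5179 × ln(7.598) = 0.5179 × 2.028 = 1.050 d.
L(t_c) = L₀ e^(−k_d t_c) = 52.9 × 0.7862 = 41.59 mg/L, and at the critical point k_a D_c = k_d L, so D_c = (0.229/2.16) × 41.59 = 4.410 mg/L.
Minimum DO = C_s − D_c = 11.7 − 4.410 = 7.290 mg/L.
x_c = v t_c = 0.674 m/s × 1.050 d × 86400 s/d = 61160 m ≈ 61.2 km.

t_c ≈ 1.05 d; D_c ≈ 4.41 mg/L; min DO ≈ 7.29 mg/L; x_c ≈ 61.2 km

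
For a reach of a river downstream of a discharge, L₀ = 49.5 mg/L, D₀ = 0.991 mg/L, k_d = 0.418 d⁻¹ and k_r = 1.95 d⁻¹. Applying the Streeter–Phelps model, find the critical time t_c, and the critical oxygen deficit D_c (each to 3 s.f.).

t_c ≈ 0.956 d; D_c ≈ 7.12 mg/L

t_c = [1/(k_r−k_d)] ln[(k_r/k_d)(1 − D₀(k_r−k_d)/(k_d L₀))]
= [1/(1.95−0.418)] ln[(1.95/0.418)(1 − 0.991×1.532/(0.418×49.5))]
= (1/1.532) ln[4.665 × 0.9266] = 0.6527 × ln(4.323) = 0.6527 × 1.464 = 0.9555 d.
L(t_c) = L₀ e^(−k_d t_c) = 49.5 × 0.6707 = 33.20 mg/L, and at the critical point k_r D_c = k_d L, so D_c = (0.418/1.95) × 33.20 = 7.117 mg/L.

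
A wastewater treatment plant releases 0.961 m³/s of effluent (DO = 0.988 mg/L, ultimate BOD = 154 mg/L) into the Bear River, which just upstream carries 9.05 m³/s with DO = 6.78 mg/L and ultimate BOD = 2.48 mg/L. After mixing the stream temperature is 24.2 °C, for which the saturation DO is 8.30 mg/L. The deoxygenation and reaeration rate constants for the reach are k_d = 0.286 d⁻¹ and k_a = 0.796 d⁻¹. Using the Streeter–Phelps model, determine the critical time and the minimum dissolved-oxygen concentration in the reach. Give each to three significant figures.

Mixed DO = (9.05×6.78 + 0.961×0.988)/(9.05+0.961) = 62.31/10.01 = 6.224 mg/L.
Mixed L₀ = (9.05×2.48 + 0.961×154)/(10.01) = 170.4/10.01 = 17.03 mg/L.
Initial deficit D₀ = C_s − DO₀ = 8.30 − 6.224 = 2.076 mg/L.
t_c = (1/0.5100) ln[(0.796/0.286)(1 − 2.076×0.5100/(0.286×17.03))] = 1.961 × ln(2.178) = 1.526 d.
D_c = (0.286/0.796) × 17.03 × e^(−0.286×1.526) = 0.3593 × 17.03 × 0.6463 = 3.953 mg/L.
Minimum DO = 8.30 − 3.953 = 4.347 mg/L.

t_c ≈ 1.53 d; minimum DO ≈ 4.35 mg/L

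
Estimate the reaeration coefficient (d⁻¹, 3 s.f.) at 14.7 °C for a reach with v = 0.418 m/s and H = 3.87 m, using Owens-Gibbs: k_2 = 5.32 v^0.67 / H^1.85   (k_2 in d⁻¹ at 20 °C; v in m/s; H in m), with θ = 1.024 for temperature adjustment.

k_2(20) = 5.32 × 0.418^0.67 / 3.87^1.85 = 5.32 × 0.5574 / 12.23 = 0.2426 d⁻¹.
k_2(14.7) = 0.2426 × 1.024^(14.7−20) = 0.2426 × 0.8819 = 0.2139 d⁻¹.

k_2 ≈ 0.214 d⁻¹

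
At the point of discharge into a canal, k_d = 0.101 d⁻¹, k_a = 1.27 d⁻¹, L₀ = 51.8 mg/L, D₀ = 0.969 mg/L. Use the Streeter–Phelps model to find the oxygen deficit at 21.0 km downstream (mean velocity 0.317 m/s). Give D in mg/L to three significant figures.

Travel time t = x/v = 21.0 km / (0.317 m/s) = 21000 m / 0.317 m/s = 66250 s = 0.7667 d.
k_d L₀/(k_a−k_d) = 0.101×51.8/(1.27−0.101) = 5.232/1.169 = 4.475 mg/L.
e^(−k_d t) = e^(−0.101×0.7667) = 0.9255; e^(−k_a t) = e^(−1.27×0.7667) = 0.3777.
D = 4.475 × (0.9255 − 0.3777) + 0.969 × 0.3777 = 2.452 + 0.3660 = 2.818 mg/L.

D ≈ 2.82 mg/L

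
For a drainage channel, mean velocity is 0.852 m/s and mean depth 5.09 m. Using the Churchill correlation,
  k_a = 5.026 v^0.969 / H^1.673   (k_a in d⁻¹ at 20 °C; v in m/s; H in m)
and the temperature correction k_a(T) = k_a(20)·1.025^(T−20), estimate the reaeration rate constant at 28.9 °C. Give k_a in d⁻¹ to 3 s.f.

k_a ≈ 0.352 d⁻¹

k_a(20) = 5.026 × 0.852^0.969 / 5.09^1.673 = 5.026 × 0.8562 / 15.22 = 0.2828 d⁻¹.
k_a(28.9) = 0.2828 × 1.025^(28.9−20) = 0.2828 × 1.246 = 0.3523 d⁻¹.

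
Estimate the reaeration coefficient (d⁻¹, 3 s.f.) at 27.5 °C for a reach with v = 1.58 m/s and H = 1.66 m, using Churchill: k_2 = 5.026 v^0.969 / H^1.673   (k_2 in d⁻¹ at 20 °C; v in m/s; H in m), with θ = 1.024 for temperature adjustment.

k_2 ≈ 4.01 d⁻¹

k_2(20) = 5.026 × 1.58^0.969 / 1.66^1.673 = 5.026 × 1.558 / 2.335 = 3.353 d⁻¹.
k_2(27.5) = 3.353 × 1.024^(27.5−20) = 3.353 × 1.195 = 4.006 d⁻¹.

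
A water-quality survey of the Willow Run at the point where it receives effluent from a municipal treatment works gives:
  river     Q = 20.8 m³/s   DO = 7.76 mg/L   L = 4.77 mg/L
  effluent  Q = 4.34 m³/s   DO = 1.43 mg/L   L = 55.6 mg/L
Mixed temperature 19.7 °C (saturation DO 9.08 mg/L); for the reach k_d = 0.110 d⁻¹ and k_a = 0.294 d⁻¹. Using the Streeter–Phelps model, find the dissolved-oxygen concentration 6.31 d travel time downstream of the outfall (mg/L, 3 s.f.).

DO ≈ 5.92 mg/L

Mixed DO = (20.8×7.76 + 4.34×1.43)/(20.8+4.34) = 167.6/25.14 = 6.667 mg/L.
Mixed L₀ = (20.8×4.77 + 4.34×55.6)/(25.14) = 340.5/25.14 = 13.54 mg/L.
Initial deficit D₀ = C_s − DO₀ = 9.08 − 6.667 = 2.413 mg/L.
D(6.31) = [0.110×13.54/(0.294−0.110)](e^(−0.110×6.31) − e^(−0.294×6.31)) + 2.413 e^(−0.294×6.31)
= 8.098 × (0.4995 − 0.1564) + 2.413 × 0.1564 = 3.156 mg/L.
DO = 9.08 − 3.156 = 5.924 mg/L.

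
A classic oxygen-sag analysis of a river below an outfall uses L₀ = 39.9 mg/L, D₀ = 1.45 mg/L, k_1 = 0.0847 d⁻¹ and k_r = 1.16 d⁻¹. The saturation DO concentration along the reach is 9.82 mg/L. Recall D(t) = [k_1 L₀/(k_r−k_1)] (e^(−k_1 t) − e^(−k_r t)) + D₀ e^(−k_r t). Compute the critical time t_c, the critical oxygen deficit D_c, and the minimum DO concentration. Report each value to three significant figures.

t_c = [1/(k_r−k_1)] ln[(k_r/k_1)(1 − D₀(k_r−k_1)/(k_1 L₀))]
= [1/(1.16−0.0847)] ln[(1.16/0.0847)(1 − 1.45×1.075/(0.0847×39.9))]
= (1/1.075) ln[13.70 × 0.5386] = 0.9300 × ln(7.377) = 0.9300 × 1.998 = 1.858 d.
L(t_c) = L₀ e^(−k_1 t_c) = 39.9 × 0.8544 = 34.09 mg/L, and at the critical point k_r D_c = k_1 L, so D_c = (0.0847/1.16) × 34.09 = 2.489 mg/L.
Minimum DO = C_s − D_c = 9.82 − 2.489 = 7.331 mg/L.

t_c ≈ 1.86 d; D_c ≈ 2.49 mg/L; min DO ≈ 7.33 mg/L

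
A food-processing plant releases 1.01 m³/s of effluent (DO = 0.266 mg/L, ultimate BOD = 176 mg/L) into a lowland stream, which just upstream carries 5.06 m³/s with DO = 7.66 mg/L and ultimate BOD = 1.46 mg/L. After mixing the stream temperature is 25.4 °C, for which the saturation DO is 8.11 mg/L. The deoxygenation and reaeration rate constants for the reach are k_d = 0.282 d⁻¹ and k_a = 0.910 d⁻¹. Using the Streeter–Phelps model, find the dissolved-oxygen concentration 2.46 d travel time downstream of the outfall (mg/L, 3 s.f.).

DO ≈ 2.55 mg/L

Mixed DO = (5.06×7.66 + 1.01×0.266)/(5.06+1.01) = 39.03/6.070 = 6.430 mg/L.
Mixed L₀ = (5.06×1.46 + 1.01×176)/(6.070) = 185.1/6.070 = 30.50 mg/L.
Initial deficit D₀ = C_s − DO₀ = 8.11 − 6.430 = 1.680 mg/L.
D(2.46) = [0.282×30.50/(0.910−0.282)](e^(−0.282×2.46) − e^(−0.910×2.46)) + 1.680 e^(−0.910×2.46)
= 13.70 × (0.4997 − 0.1066) + 1.680 × 0.1066 = 5.563 mg/L.
DO = 8.11 − 5.563 = 2.547 mg/L.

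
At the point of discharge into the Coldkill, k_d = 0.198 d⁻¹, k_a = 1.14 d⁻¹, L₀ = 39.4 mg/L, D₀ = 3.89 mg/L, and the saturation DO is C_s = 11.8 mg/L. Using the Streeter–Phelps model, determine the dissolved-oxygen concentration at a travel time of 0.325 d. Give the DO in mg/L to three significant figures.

DO ≈ 7.07 mg/L

k_d L₀/(k_a−k_d) = 0.198×39.4/(1.14−0.198) = 7.801/0.9420 = 8.282 mg/L.
e^(−k_d t) = e^(−0.198×0.3250) = 0.9377; e^(−k_a t) = e^(−1.14×0.3250) = 0.6904.
D = 8.282 × (0.9377 − 0.6904) + 3.89 × 0.6904 = 2.048 + 2.686 = 4.734 mg/L.
DO = C_s − D = 11.8 − 4.734 = 7.066 mg/L.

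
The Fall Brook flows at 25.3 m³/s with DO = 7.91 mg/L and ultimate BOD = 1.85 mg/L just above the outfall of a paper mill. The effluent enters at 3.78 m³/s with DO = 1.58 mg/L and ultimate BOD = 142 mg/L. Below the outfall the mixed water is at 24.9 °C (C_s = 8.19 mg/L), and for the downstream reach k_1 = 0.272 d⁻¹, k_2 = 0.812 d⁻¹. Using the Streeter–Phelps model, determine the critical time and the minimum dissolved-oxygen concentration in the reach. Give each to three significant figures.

Mixed DO = (25.3×7.91 + 3.78×1.58)/(25.3+3.78) = 206.1/29.08 = 7.087 mg/L.
Mixed L₀ = (25.3×1.85 + 3.78×142)/(29.08) = 583.6/29.08 = 20.07 mg/L.
Initial deficit D₀ = C_s − DO₀ = 8.19 − 7.087 = 1.103 mg/L.
t_c = (1/0.5400) ln[(0.812/0.272)(1 − 1.103×0.5400/(0.272×20.07))] = 1.852 × ln(2.660) = 1.811 d.
D_c = (0.272/0.812) × 20.07 × e^(−0.272×1.811) = 0.3350 × 20.07 × 0.6110 = 4.107 mg/L.
Minimum DO = 8.19 − 4.107 = 4.083 mg/L.

t_c ≈ 1.81 d; minimum DO ≈ 4.08 mg/L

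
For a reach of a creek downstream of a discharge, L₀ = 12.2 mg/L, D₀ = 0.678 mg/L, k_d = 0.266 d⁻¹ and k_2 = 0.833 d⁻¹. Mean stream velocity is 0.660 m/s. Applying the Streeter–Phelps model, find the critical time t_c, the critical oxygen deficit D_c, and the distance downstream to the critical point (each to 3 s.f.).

t_c = [1/(k_2−k_d)] ln[(k_2/k_d)(1 − D₀(k_2−k_d)/(k_d L₀))]
= [1/(0.833−0.266)] ln[(0.833/0.266)(1 − 0.678×0.5670/(0.266×12.2))]
= (1/0.5670) ln[3.132 × 0.8815] = 1.764 × ln(2.761) = 1.764 × 1.015 = 1.791 d.
L(t_c) = L₀ e^(−k_d t_c) = 12.2 × 0.6210 = 7.576 mg/L, and at the critical point k_2 D_c = k_d L, so D_c = (0.266/0.833) × 7.576 = 2.419 mg/L.
x_c = v t_c = 0.660 m/s × 1.791 d × 86400 s/d = 102100 m ≈ 102 km.

t_c ≈ 1.79 d; D_c ≈ 2.42 mg/L; x_c ≈ 102 km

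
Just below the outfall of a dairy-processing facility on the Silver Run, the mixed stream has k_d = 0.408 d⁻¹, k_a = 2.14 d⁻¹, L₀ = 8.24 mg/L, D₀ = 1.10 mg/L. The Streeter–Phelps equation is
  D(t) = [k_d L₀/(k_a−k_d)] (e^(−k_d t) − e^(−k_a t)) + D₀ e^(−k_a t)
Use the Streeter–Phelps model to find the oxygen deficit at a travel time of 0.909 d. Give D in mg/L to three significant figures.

k_d L₀/(k_a−k_d) = 0.408×8.24/(2.14−0.408) = 3.362/1.732 = 1.941 mg/L.
e^(−k_d t) = e^(−0.408×0.9090) = 0.6901; e^(−k_a t) = e^(−2.14×0.9090) = 0.1430.
D = 1.941 × (0.6901 − 0.1430) + 1.10 × 0.1430 = 1.062 + 0.1572 = 1.219 mg/L.

D ≈ 1.22 mg/L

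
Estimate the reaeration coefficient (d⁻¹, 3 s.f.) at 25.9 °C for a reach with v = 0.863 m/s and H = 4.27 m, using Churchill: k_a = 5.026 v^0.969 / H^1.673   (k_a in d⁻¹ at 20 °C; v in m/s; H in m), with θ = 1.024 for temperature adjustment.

k_a(20) = 5.026 × 0.863^0.969 / 4.27^1.673 = 5.026 × 0.8670 / 11.34 = 0.3842 d⁻¹.
k_a(25.9) = 0.3842 × 1.024^(25.9−20) = 0.3842 × 1.150 = 0.4419 d⁻¹.

k_a ≈ 0.442 d⁻¹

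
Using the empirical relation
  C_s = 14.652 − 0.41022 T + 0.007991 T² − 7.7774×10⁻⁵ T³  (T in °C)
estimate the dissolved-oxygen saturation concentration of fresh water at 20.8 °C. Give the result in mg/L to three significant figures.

C_s = 14.652 − 0.41022×20.8 + 0.007991×20.8² − 7.7774×10⁻⁵×20.8³ = 8.877 mg/L.

C_s ≈ 8.88 mg/L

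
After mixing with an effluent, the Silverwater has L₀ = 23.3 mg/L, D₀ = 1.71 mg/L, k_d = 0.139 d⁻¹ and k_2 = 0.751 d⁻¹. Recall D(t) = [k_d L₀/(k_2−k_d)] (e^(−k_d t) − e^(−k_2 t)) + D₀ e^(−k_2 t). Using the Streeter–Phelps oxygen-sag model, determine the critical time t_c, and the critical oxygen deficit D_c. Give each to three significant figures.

With k_2/k_d = 5.403 and 1 − D₀(k_2−k_d)/(k_d L₀) = 0.6769,
t_c = ln(5.403 × 0.6769) / (0.751 − 0.139) = ln(3.657) / 0.6120 = 1.297/0.6120 = 2.119 d.
L(t_c) = L₀ e^(−k_d t_c) = 23.3 × 0.7449 = 17.36 mg/L, and at the critical point k_2 D_c = k_d L, so D_c = (0.139/0.751) × 17.36 = 3.212 mg/L.

t_c ≈ 2.12 d; D_c ≈ 3.21 mg/L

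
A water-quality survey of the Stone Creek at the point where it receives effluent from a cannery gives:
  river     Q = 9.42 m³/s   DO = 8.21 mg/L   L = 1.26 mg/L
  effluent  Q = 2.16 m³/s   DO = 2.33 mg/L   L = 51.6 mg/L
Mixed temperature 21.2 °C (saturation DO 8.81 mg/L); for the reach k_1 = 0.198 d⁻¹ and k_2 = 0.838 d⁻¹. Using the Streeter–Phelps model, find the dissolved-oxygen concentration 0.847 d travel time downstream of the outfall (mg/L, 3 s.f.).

DO ≈ 6.81 mg/L

Mixed DO = (9.42×8.21 + 2.16×2.33)/(9.42+2.16) = 82.37/11.58 = 7.113 mg/L.
Mixed L₀ = (9.42×1.26 + 2.16×51.6)/(11.58) = 123.3/11.58 = 10.65 mg/L.
Initial deficit D₀ = C_s − DO₀ = 8.81 − 7.113 = 1.697 mg/L.
D(0.847) = [0.198×10.65/(0.838−0.198)](e^(−0.198×0.847) − e^(−0.838×0.847)) + 1.697 e^(−0.838×0.847)
= 3.295 × (0.8456 − 0.4917) + 1.697 × 0.4917 = 2.000 mg/L.
DO = 8.81 − 2.000 = 6.810 mg/L.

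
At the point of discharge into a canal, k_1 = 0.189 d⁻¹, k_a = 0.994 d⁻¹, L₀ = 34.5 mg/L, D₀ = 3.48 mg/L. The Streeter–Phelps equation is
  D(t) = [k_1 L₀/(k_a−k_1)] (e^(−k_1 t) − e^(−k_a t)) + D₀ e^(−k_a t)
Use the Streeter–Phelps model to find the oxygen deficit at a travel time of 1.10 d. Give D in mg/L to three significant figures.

D ≈ 5.03 mg/L

k_1 L₀/(k_a−k_1) = 0.189×34.5/(0.994−0.189) = 6.521/0.8050 = 8.100 mg/L.
e^(−k_1 t) = e^(−0.189×1.100) = 0.8123; e^(−k_a t) = e^(−0.994×1.100) = 0.3351.
D = 8.100 × (0.8123 − 0.3351) + 3.48 × 0.3351 = 3.865 + 1.166 = 5.031 mg/L.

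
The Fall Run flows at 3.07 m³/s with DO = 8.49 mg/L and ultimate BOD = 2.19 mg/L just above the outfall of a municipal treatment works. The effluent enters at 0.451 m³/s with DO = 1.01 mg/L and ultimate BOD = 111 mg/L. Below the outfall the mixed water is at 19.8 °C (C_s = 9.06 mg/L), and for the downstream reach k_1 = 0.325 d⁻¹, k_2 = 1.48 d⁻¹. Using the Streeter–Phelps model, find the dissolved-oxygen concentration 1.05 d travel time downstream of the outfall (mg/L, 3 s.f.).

Mixed DO = (3.07×8.49 + 0.451×1.01)/(3.07+0.451) = 26.52/3.521 = 7.532 mg/L.
Mixed L₀ = (3.07×2.19 + 0.451×111)/(3.521) = 56.78/3.521 = 16.13 mg/L.
Initial deficit D₀ = C_s − DO₀ = 9.06 − 7.532 = 1.528 mg/L.
D(1.05) = [0.325×16.13/(1.48−0.325)](e^(−0.325×1.05) − e^(−1.48×1.05)) + 1.528 e^(−1.48×1.05)
= 4.538 × (0.7109 − 0.2114) + 1.528 × 0.2114 = 2.590 mg/L.
DO = 9.06 − 2.590 = 6.470 mg/L.

DO ≈ 6.47 mg/L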